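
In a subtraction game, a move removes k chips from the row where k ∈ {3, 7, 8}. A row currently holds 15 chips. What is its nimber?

Compute g(0), g(1), … for moves {3, 7, 8}:
k:     0  1  2  3  4  5  6  7  8  9 10 11 12 13 14 15
g(k):  0  0  0  1  1  1  0  2  2  1  3  0  0  2  1  1
So g(15) = 1.

1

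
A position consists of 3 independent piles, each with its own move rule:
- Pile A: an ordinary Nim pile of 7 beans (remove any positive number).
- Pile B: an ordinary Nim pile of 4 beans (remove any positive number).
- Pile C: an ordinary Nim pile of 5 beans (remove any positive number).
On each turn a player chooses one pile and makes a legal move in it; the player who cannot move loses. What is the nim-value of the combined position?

Pile A is a plain Nim pile of size 7, so its Grundy value is 7.
Pile B is a plain Nim pile of size 4, so its Grundy value is 4.
Pile C is a plain Nim pile of size 5, so its Grundy value is 5.
By the Sprague-Grundy theorem, the Grundy value of a sum of independent games is the XOR of the component values.
Combined value = 7 XOR 4 XOR 5 = 6.

6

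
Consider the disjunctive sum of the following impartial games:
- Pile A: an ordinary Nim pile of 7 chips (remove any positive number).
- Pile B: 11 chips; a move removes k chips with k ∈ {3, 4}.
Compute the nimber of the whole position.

Pile A is a plain Nim pile of size 7, so its Grundy value is 7.
Build the Grundy sequence for pile B with g(k) = mex{g(k−s) : s ∈ {3, 4}, s ≤ k}:
g(0) = mex{} = 0
g(1) = mex{} = 0
g(2) = mex{} = 0
g(3) = mex{0} = 1
g(4) = mex{0} = 1
g(5) = mex{0} = 1
g(6) = mex{0,1} = 2
g(7) = mex{1} = 0
g(8) = mex{1} = 0
g(9) = mex{1,2} = 0
g(10) = mex{0,2} = 1
g(11) = mex{0} = 1
So g(11) = 1.
By the Sprague-Grundy theorem, the Grundy value of a sum of independent games is the XOR of the component values.
Combined value = 7 ⊕ 1 = 6.

6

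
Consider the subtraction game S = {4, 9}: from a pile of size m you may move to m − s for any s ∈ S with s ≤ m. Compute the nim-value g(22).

2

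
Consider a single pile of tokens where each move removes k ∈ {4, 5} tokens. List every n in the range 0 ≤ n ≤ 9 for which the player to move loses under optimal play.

0, 1, 2, 3, 9

Build the Grundy sequence with g(k) = mex{g(k−s) : s ∈ {4, 5}, s ≤ k}:
k:     0  1  2  3  4  5  6  7  8  9
g(k):  0  0  0  0  1  1  1  1  2  0
The P-positions (g = 0) in 0..9 are 0, 1, 2, 3, 9.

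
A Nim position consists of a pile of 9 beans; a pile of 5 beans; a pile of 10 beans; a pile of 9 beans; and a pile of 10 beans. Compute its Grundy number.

5

Bitwise XOR of the heap sizes:
  1001  (9)
  0101  (5)
  1010  (10)
  1001  (9)
  1010  (10)
  ----
  0101  (5)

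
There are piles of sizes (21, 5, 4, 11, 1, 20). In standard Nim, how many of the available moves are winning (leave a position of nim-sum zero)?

1

Bitwise XOR of the heap sizes:
  10101  (21)
  00101  (5)
  00100  (4)
  01011  (11)
  00001  (1)
  10100  (20)
  -----
  01010  (10)
The overall nim-sum is X = 10. A pile of size p has a winning move iff p XOR X < p (reduce it to p XOR X).
  21: 21 XOR 10 = 31 ≥ 21 — no move.
  5: 5 XOR 10 = 15 ≥ 5 — no move.
  4: 4 XOR 10 = 14 ≥ 4 — no move.
  11: 11 XOR 10 = 1 < 11 — winning move (to 1).
  1: 1 XOR 10 = 11 ≥ 1 — no move.
  20: 20 XOR 10 = 30 ≥ 20 — no move.
That gives 1 winning move.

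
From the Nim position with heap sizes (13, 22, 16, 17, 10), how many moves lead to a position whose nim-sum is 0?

Nim-sum: 13 ^ 22 ^ 16 ^ 17 ^ 10 = 16.
The overall nim-sum is X = 16. A heap of size p has a winning move iff p XOR X < p (reduce it to p XOR X).
  13: 13 XOR 16 = 29 ≥ 13 — no move.
  22: 22 XOR 16 = 6 < 22 — winning move (to 6).
  16: 16 XOR 16 = 0 < 16 — winning move (to 0).
  17: 17 XOR 16 = 1 < 17 — winning move (to 1).
  10: 10 XOR 16 = 26 ≥ 10 — no move.
That gives 3 winning moves.

3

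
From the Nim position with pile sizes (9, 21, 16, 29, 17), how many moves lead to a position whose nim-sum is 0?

In binary:
  01001  (9)
  10101  (21)
  10000  (16)
  11101  (29)
  10001  (17)
  -----
  00000  (0)
The nim-sum is already 0, so every move leaves a nonzero nim-sum — there are no winning moves.

0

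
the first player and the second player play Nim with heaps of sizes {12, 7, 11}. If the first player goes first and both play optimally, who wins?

the second player wins

In binary:
  1100  (12)
  0111  (7)
  1011  (11)
  ----
  0000  (0)
The nim-sum is 0, so this is a P-position: the player to move is in a losing position under optimal play; the first player is about to move from it and so loses — the second player wins.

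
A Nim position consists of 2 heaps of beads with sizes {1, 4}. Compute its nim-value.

Nim-sum: 1 XOR 4 = 5.

5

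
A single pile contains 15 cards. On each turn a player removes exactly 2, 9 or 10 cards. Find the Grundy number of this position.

Build the Grundy sequence with g(k) = mex{g(k−s) : s ∈ {2, 9, 10}, s ≤ k}:
k:     0  1  2  3  4  5  6  7  8  9 10 11 12 13 14 15
g(k):  0  0  1  1  0  0  1  1  0  2  1  3  0  2  1  3
So g(15) = 3.

3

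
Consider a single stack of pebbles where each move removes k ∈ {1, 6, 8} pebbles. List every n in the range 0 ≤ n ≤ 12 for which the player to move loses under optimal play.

0, 2, 4, 7, 9, 11

Build the Grundy sequence with g(k) = mex{g(k−s) : s ∈ {1, 6, 8}, s ≤ k}:
g(0) = mex{} = 0
g(1) = mex{0} = 1
g(2) = mex{1} = 0
g(3) = mex{0} = 1
g(4) = mex{1} = 0
g(5) = mex{0} = 1
g(6) = mex{0,1} = 2
g(7) = mex{1,2} = 0
g(8) = mex{0} = 1
g(9) = mex{1} = 0
g(10) = mex{0} = 1
g(11) = mex{1} = 0
g(12) = mex{0,2} = 1
The P-positions (g = 0) in 0..12 are 0, 2, 4, 7, 9, 11.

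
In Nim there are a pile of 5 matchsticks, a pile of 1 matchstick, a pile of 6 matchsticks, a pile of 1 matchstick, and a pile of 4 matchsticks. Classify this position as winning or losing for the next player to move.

Winning position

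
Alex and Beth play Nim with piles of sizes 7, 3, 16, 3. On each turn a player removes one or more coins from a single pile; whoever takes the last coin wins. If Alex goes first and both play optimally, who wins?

Alex wins

In binary:
  00111  (7)
  00011  (3)
  10000  (16)
  00011  (3)
  -----
  10111  (23)
The nim-sum is 23 ≠ 0, so this is an N-position: the player to move can win; Alex has a winning move.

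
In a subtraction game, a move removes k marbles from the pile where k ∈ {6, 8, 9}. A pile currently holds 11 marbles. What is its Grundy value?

Grundy values for subtraction set {6, 8, 9}:
g(0) = mex{} = 0
g(1) = mex{} = 0
g(2) = mex{} = 0
g(3) = mex{} = 0
g(4) = mex{} = 0
g(5) = mex{} = 0
g(6) = mex{0} = 1
g(7) = mex{0} = 1
g(8) = mex{0} = 1
g(9) = mex{0} = 1
g(10) = mex{0} = 1
g(11) = mex{0} = 1
So g(11) = 1.

1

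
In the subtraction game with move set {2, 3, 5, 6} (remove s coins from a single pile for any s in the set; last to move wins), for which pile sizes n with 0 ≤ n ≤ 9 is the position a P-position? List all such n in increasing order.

0, 1, 8, 9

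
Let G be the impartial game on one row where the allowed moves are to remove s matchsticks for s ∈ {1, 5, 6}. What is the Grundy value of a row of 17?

2

Compute g(0), g(1), … for moves {1, 5, 6}:
k:     0  1  2  3  4  5  6  7  8  9 10 11 12 13 14 15 16 17
g(k):  0  1  0  1  0  1  2  3  2  3  2  0  1  0  1  0  1  2
So g(17) = 2.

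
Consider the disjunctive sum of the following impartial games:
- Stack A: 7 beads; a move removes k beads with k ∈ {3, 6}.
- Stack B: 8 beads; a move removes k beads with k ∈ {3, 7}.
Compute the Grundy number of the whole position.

0

Grundy values for stack A (subtraction set {3, 6}):
k:     0  1  2  3  4  5  6  7
g(k):  0  0  0  1  1  1  2  2
So g(7) = 2.
Build the Grundy sequence for stack B with g(k) = mex{g(k−s) : s ∈ {3, 7}, s ≤ k}:
k:     0  1  2  3  4  5  6  7  8
g(k):  0  0  0  1  1  1  0  2  2
So g(8) = 2.
By the Sprague-Grundy theorem, the Grundy value of a sum of independent games is the XOR of the component values.
Combined value = 2 XOR 2 = 0.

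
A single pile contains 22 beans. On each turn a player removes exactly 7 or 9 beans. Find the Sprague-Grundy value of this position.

0

Grundy values for subtraction set {7, 9}:
k:     0  1  2  3  4  5  6  7  8  9 10 11 12 13 14 15 16 17 18 19 20 21 22
g(k):  0  0  0  0  0  0  0  1  1  1  1  1  1  1  2  2  0  0  0  0  0  0  0
So g(22) = 0.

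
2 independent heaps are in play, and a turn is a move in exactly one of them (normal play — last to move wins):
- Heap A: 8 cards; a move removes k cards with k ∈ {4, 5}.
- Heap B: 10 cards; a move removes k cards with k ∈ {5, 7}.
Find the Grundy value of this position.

For heap A, compute g(0), g(1), … with moves {4, 5}:
g(0) = mex{} = 0
g(1) = mex{} = 0
g(2) = mex{} = 0
g(3) = mex{} = 0
g(4) = mex{0} = 1
g(5) = mex{0} = 1
g(6) = mex{0} = 1
g(7) = mex{0} = 1
g(8) = mex{0,1} = 2
So g(8) = 2.
Grundy values for heap B (subtraction set {5, 7}):
g(0) = mex{} = 0
g(1) = mex{} = 0
g(2) = mex{} = 0
g(3) = mex{} = 0
g(4) = mex{} = 0
g(5) = mex{0} = 1
g(6) = mex{0} = 1
g(7) = mex{0} = 1
g(8) = mex{0} = 1
g(9) = mex{0} = 1
g(10) = mex{0,1} = 2
So g(10) = 2.
By the Sprague-Grundy theorem, the Grundy value of a sum of independent games is the XOR of the component values.
Combined value = 2 ⊕ 2 = 0.

0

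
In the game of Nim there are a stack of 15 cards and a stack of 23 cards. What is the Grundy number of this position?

24

Write each in binary and XOR column by column:
  01111  (15)
  10111  (23)
  -----
  11000  (24)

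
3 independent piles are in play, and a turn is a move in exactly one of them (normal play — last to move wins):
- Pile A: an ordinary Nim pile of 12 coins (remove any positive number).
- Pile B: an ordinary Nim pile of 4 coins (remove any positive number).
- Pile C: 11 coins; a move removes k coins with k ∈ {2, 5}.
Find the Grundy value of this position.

8

Pile A is a plain Nim pile of size 12, so its Grundy value is 12.
Pile B is a plain Nim pile of size 4, so its Grundy value is 4.
For pile C, compute g(0), g(1), … with moves {2, 5}:
g(0) = mex{} = 0
g(1) = mex{} = 0
g(2) = mex{0} = 1
g(3) = mex{0} = 1
g(4) = mex{1} = 0
g(5) = mex{0,1} = 2
g(6) = mex{0} = 1
g(7) = mex{1,2} = 0
g(8) = mex{1} = 0
g(9) = mex{0} = 1
g(10) = mex{0,2} = 1
g(11) = mex{1} = 0
So g(11) = 0.
By the Sprague-Grundy theorem, the Grundy value of a sum of independent games is the XOR of the component values.
Combined value = 12 XOR 4 XOR 0 = 8.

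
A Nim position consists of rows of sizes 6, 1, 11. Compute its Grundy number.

Compute the nim-sum pairwise:
6 ^ 1 = 7
7 ^ 11 = 12

12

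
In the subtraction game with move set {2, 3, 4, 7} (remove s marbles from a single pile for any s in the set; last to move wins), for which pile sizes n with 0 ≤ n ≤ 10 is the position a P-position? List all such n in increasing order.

Build the Grundy sequence with g(k) = mex{g(k−s) : s ∈ {2, 3, 4, 7}, s ≤ k}:
k:     0  1  2  3  4  5  6  7  8  9 10
g(k):  0  0  1  1  2  2  0  3  1  4  2
The P-positions (g = 0) in 0..10 are 0, 1, 6.

0, 1, 6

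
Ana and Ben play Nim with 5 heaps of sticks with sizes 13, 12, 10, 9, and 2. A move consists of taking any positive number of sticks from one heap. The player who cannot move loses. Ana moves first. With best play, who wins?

Ben wins

Compute the nim-sum pairwise:
13 ^ 12 = 1
1 ^ 10 = 11
11 ^ 9 = 2
2 ^ 2 = 0
The nim-sum is 0, so this is a P-position: the player to move is in a losing position under optimal play; Ana is about to move from it and so loses — Ben wins.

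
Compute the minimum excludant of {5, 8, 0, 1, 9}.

2

The values 0, 1 are all present; 2 is the first non-negative integer missing from the set.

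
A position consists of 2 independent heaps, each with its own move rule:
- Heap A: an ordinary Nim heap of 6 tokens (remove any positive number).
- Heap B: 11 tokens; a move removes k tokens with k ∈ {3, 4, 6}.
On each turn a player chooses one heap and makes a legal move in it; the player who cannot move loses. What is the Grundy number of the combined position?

6

Heap A is a plain Nim heap of size 6, so its Grundy value is 6.
Build the Grundy sequence for heap B with g(k) = mex{g(k−s) : s ∈ {3, 4, 6}, s ≤ k}:
k:     0  1  2  3  4  5  6  7  8  9 10 11
g(k):  0  0  0  1  1  1  2  2  2  0  0  0
So g(11) = 0.
The value of a disjunctive sum is the nim-sum of the parts.
Combined value = 6 ⊕ 0 = 6.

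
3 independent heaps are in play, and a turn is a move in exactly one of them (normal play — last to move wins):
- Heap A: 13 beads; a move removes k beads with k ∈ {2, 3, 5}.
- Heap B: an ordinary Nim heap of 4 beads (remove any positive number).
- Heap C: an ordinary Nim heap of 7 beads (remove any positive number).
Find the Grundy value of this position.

0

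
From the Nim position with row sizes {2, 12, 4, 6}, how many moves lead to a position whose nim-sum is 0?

1

Bitwise XOR of the heap sizes:
  0010  (2)
  1100  (12)
  0100  (4)
  0110  (6)
  ----
  1100  (12)
The overall nim-sum is X = 12. A row of size p has a winning move iff p XOR X < p (reduce it to p XOR X).
  2: 2 XOR 12 = 14 ≥ 2 — no move.
  12: 12 XOR 12 = 0 < 12 — winning move (to 0).
  4: 4 XOR 12 = 8 ≥ 4 — no move.
  6: 6 XOR 12 = 10 ≥ 6 — no move.
That gives 1 winning move.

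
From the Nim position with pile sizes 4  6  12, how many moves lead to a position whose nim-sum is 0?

1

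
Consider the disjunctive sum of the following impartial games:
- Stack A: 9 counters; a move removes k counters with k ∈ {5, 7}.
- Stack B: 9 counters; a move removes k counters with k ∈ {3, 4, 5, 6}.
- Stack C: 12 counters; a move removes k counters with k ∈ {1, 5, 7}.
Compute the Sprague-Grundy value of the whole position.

Grundy values for stack A (subtraction set {5, 7}):
g(0) = mex{} = 0
g(1) = mex{} = 0
g(2) = mex{} = 0
g(3) = mex{} = 0
g(4) = mex{} = 0
g(5) = mex{0} = 1
g(6) = mex{0} = 1
g(7) = mex{0} = 1
g(8) = mex{0} = 1
g(9) = mex{0} = 1
So g(9) = 1.
For stack B, compute g(0), g(1), … with moves {3, 4, 5, 6}:
k:     0  1  2  3  4  5  6  7  8  9
g(k):  0  0  0  1  1  1  2  2  2  0
So g(9) = 0.
For stack C, compute g(0), g(1), … with moves {1, 5, 7}:
k:     0  1  2  3  4  5  6  7  8  9 10 11 12
g(k):  0  1  0  1  0  1  0  1  0  1  0  1  0
So g(12) = 0.
By the Sprague-Grundy theorem, the Grundy value of a sum of independent games is the XOR of the component values.
Combined value = 1 XOR 0 XOR 0 = 1.

1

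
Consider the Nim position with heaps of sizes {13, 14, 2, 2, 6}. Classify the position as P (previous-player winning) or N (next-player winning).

N-position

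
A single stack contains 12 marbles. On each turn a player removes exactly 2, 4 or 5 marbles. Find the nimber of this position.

2

Build the Grundy sequence with g(k) = mex{g(k−s) : s ∈ {2, 4, 5}, s ≤ k}:
k:     0  1  2  3  4  5  6  7  8  9 10 11 12
g(k):  0  0  1  1  2  2  3  0  0  1  1  2  2
So g(12) = 2.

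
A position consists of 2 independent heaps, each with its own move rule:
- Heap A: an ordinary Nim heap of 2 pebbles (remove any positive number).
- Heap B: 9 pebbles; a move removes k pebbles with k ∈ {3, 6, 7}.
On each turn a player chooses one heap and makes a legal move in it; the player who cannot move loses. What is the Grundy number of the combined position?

Heap A is a plain Nim heap of size 2, so its Grundy value is 2.
For heap B, compute g(0), g(1), … with moves {3, 6, 7}:
k:     0  1  2  3  4  5  6  7  8  9
g(k):  0  0  0  1  1  1  2  2  2  3
So g(9) = 3.
By the Sprague-Grundy theorem, the Grundy value of a sum of independent games is the XOR of the component values.
Combined value = 2 ⊕ 3 = 1.

1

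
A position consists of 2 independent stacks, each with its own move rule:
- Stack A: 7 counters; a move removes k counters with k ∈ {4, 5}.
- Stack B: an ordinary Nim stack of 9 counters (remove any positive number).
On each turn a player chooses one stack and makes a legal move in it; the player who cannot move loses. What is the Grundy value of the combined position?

8

For stack A, compute g(0), g(1), … with moves {4, 5}:
k:     0  1  2  3  4  5  6  7
g(k):  0  0  0  0  1  1  1  1
So g(7) = 1.
Stack B is a plain Nim stack of size 9, so its Grundy value is 9.
The value of a disjunctive sum is the nim-sum of the parts.
Combined value = 1 ⊕ 9 = 8.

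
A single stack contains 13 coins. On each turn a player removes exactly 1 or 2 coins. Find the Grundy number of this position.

Compute g(0), g(1), … for moves {1, 2}:
g(0) = mex{} = 0
g(1) = mex{0} = 1
g(2) = mex{0,1} = 2
g(3) = mex{1,2} = 0
g(4) = mex{0,2} = 1
g(5) = mex{0,1} = 2
g(6) = mex{1,2} = 0
g(7) = mex{0,2} = 1
g(8) = mex{0,1} = 2
g(9) = mex{1,2} = 0
g(10) = mex{0,2} = 1
g(11) = mex{0,1} = 2
g(12) = mex{1,2} = 0
g(13) = mex{0,2} = 1
So g(13) = 1.

1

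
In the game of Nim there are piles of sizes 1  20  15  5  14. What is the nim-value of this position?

Compute the nim-sum pairwise:
1 XOR 20 = 21
21 XOR 15 = 26
26 XOR 5 = 31
31 XOR 14 = 17

17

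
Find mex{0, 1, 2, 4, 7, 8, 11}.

3

The values 0, 1, 2 are all present; 3 is the first non-negative integer missing from the set.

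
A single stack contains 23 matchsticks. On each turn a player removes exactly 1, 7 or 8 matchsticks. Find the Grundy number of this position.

2

Grundy values for subtraction set {1, 7, 8}:
k:     0  1  2  3  4  5  6  7  8  9 10 11 12 13 14 15 16 17 18 19 20 21 22 23
g(k):  0  1  0  1  0  1  0  1  2  3  2  3  2  3  2  0  1  0  1  0  1  0  1  2
So g(23) = 2.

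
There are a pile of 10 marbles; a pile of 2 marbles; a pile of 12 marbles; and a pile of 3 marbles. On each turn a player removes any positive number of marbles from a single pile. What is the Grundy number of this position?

In binary:
  1010  (10)
  0010  (2)
  1100  (12)
  0011  (3)
  ----
  0111  (7)

7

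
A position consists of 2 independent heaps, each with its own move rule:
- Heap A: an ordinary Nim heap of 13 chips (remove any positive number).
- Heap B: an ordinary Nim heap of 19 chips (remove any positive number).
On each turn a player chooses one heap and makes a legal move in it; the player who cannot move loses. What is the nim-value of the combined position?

Heap A is a plain Nim heap of size 13, so its Grundy value is 13.
Heap B is a plain Nim heap of size 19, so its Grundy value is 19.
The value of a disjunctive sum is the nim-sum of the parts.
Combined value = 13 ⊕ 19 = 30.

30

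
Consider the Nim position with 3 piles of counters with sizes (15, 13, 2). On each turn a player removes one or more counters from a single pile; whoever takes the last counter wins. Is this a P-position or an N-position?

P-position

Compute the nim-sum pairwise:
15 ⊕ 13 = 2
2 ⊕ 2 = 0
The nim-sum is 0, so this is a P-position: the player to move is in a losing position under optimal play.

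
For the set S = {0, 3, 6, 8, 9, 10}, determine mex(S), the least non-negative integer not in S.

1

0 is in the set but 1 is not, so the mex is 1.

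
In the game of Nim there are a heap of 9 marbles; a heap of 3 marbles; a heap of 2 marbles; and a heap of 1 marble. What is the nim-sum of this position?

9

Nim-sum: 9 XOR 3 XOR 2 XOR 1 = 9.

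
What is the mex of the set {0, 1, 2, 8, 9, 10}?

The values 0, 1, 2 are all present; 3 is the first non-negative integer missing from the set.

3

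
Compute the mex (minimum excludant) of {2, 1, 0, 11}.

3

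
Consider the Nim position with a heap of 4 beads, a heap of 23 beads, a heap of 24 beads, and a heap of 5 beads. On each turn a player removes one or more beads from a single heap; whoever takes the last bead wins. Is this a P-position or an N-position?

N-position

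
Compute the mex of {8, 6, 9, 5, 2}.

0

0 is not in the set, so the mex is 0.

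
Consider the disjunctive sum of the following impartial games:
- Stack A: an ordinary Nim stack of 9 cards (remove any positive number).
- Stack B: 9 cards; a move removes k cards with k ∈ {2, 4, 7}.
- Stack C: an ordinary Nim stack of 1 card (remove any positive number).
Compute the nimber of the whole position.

8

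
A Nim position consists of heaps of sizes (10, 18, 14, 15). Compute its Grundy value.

In binary:
  01010  (10)
  10010  (18)
  01110  (14)
  01111  (15)
  -----
  11001  (25)

25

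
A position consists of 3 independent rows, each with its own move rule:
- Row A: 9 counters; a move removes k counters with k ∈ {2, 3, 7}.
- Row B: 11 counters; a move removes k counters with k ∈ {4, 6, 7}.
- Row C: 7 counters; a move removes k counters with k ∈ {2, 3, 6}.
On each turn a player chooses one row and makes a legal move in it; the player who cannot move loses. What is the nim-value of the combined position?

3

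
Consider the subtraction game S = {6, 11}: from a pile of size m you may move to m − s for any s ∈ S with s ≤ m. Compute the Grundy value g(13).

Compute g(0), g(1), … for moves {6, 11}:
g(0) = mex{} = 0
g(1) = mex{} = 0
g(2) = mex{} = 0
g(3) = mex{} = 0
g(4) = mex{} = 0
g(5) = mex{} = 0
g(6) = mex{0} = 1
g(7) = mex{0} = 1
g(8) = mex{0} = 1
g(9) = mex{0} = 1
g(10) = mex{0} = 1
g(11) = mex{0} = 1
g(12) = mex{0,1} = 2
g(13) = mex{0,1} = 2
So g(13) = 2.

2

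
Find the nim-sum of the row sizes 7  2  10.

Compute the nim-sum pairwise:
7 ⊕ 2 = 5
5 ⊕ 10 = 15

15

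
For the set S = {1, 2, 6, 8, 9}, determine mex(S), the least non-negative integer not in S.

0

0 is not in the set, so the mex is 0.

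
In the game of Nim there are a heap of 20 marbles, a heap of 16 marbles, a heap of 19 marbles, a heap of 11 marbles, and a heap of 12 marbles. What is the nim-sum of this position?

Compute the nim-sum pairwise:
20 XOR 16 = 4
4 XOR 19 = 23
23 XOR 11 = 28
28 XOR 12 = 16

16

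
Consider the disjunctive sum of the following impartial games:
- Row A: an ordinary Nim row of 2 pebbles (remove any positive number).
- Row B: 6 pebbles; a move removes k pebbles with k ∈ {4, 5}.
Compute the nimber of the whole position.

Row A is a plain Nim row of size 2, so its Grundy value is 2.
For row B, compute g(0), g(1), … with moves {4, 5}:
g(0) = mex{} = 0
g(1) = mex{} = 0
g(2) = mex{} = 0
g(3) = mex{} = 0
g(4) = mex{0} = 1
g(5) = mex{0} = 1
g(6) = mex{0} = 1
So g(6) = 1.
By the Sprague-Grundy theorem, the Grundy value of a sum of independent games is the XOR of the component values.
Combined value = 2 XOR 1 = 3.

3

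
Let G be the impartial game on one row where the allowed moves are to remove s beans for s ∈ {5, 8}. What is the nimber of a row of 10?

2

Grundy values for subtraction set {5, 8}:
k:     0  1  2  3  4  5  6  7  8  9 10
g(k):  0  0  0  0  0  1  1  1  1  1  2
So g(10) = 2.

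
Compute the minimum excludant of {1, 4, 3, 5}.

0

0 is not in the set, so the mex is 0.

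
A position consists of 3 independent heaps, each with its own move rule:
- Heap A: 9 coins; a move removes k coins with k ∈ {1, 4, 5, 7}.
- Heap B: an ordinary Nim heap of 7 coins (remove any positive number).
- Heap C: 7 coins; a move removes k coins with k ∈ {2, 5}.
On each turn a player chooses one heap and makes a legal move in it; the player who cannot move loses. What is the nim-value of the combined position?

6

For heap A, compute g(0), g(1), … with moves {1, 4, 5, 7}:
g(0) = mex{} = 0
g(1) = mex{0} = 1
g(2) = mex{1} = 0
g(3) = mex{0} = 1
g(4) = mex{0,1} = 2
g(5) = mex{0,1,2} = 3
g(6) = mex{0,1,3} = 2
g(7) = mex{0,1,2} = 3
g(8) = mex{1,2,3} = 0
g(9) = mex{0,2,3} = 1
So g(9) = 1.
Heap B is a plain Nim heap of size 7, so its Grundy value is 7.
For heap C, compute g(0), g(1), … with moves {2, 5}:
g(0) = mex{} = 0
g(1) = mex{} = 0
g(2) = mex{0} = 1
g(3) = mex{0} = 1
g(4) = mex{1} = 0
g(5) = mex{0,1} = 2
g(6) = mex{0} = 1
g(7) = mex{1,2} = 0
So g(7) = 0.
By the Sprague-Grundy theorem, the Grundy value of a sum of independent games is the XOR of the component values.
Combined value = 1 XOR 7 XOR 0 = 6.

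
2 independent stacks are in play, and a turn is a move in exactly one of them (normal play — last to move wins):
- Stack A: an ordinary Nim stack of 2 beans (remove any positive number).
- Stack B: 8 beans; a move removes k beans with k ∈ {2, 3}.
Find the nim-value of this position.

3

Stack A is a plain Nim stack of size 2, so its Grundy value is 2.
Build the Grundy sequence for stack B with g(k) = mex{g(k−s) : s ∈ {2, 3}, s ≤ k}:
g(0) = mex{} = 0
g(1) = mex{} = 0
g(2) = mex{0} = 1
g(3) = mex{0} = 1
g(4) = mex{0,1} = 2
g(5) = mex{1} = 0
g(6) = mex{1,2} = 0
g(7) = mex{0,2} = 1
g(8) = mex{0} = 1
So g(8) = 1.
The value of a disjunctive sum is the nim-sum of the parts.
Combined value = 2 ⊕ 1 = 3.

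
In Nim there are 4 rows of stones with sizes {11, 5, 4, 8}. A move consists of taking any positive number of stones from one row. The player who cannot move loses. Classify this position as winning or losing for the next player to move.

Nim-sum: 11 ^ 5 ^ 4 ^ 8 = 2.
The nim-sum is 2 ≠ 0, so this is an N-position: the player to move can win.

Winning position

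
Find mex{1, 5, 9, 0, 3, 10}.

The values 0, 1 are all present; 2 is the first non-negative integer missing from the set.

2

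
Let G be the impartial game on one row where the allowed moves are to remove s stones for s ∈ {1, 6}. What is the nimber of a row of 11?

Grundy values for subtraction set {1, 6}:
g(0) = mex{} = 0
g(1) = mex{0} = 1
g(2) = mex{1} = 0
g(3) = mex{0} = 1
g(4) = mex{1} = 0
g(5) = mex{0} = 1
g(6) = mex{0,1} = 2
g(7) = mex{1,2} = 0
g(8) = mex{0} = 1
g(9) = mex{1} = 0
g(10) = mex{0} = 1
g(11) = mex{1} = 0
So g(11) = 0.

0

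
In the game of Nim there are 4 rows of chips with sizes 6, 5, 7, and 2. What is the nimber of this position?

6

Bitwise XOR of the heap sizes:
  110  (6)
  101  (5)
  111  (7)
  010  (2)
  ---
  110  (6)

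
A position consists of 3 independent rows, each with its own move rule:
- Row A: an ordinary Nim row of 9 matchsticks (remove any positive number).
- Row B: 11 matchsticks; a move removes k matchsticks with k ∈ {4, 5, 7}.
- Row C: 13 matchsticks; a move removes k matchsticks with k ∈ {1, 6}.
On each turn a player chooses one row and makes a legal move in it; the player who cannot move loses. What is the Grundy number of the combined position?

11

Row A is a plain Nim row of size 9, so its Grundy value is 9.
Grundy values for row B (subtraction set {4, 5, 7}):
g(0) = mex{} = 0
g(1) = mex{} = 0
g(2) = mex{} = 0
g(3) = mex{} = 0
g(4) = mex{0} = 1
g(5) = mex{0} = 1
g(6) = mex{0} = 1
g(7) = mex{0} = 1
g(8) = mex{0,1} = 2
g(9) = mex{0,1} = 2
g(10) = mex{0,1} = 2
g(11) = mex{1} = 0
So g(11) = 0.
Build the Grundy sequence for row C with g(k) = mex{g(k−s) : s ∈ {1, 6}, s ≤ k}:
g(0) = mex{} = 0
g(1) = mex{0} = 1
g(2) = mex{1} = 0
g(3) = mex{0} = 1
g(4) = mex{1} = 0
g(5) = mex{0} = 1
g(6) = mex{0,1} = 2
g(7) = mex{1,2} = 0
g(8) = mex{0} = 1
g(9) = mex{1} = 0
g(10) = mex{0} = 1
g(11) = mex{1} = 0
g(12) = mex{0,2} = 1
g(13) = mex{0,1} = 2
So g(13) = 2.
By the Sprague-Grundy theorem, the Grundy value of a sum of independent games is the XOR of the component values.
Combined value = 9 XOR 0 XOR 2 = 11.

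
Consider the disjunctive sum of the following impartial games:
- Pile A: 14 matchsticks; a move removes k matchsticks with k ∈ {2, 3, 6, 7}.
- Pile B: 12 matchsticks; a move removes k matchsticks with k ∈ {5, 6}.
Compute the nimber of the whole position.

Build the Grundy sequence for pile A with g(k) = mex{g(k−s) : s ∈ {2, 3, 6, 7}, s ≤ k}:
k:     0  1  2  3  4  5  6  7  8  9 10 11 12 13 14
g(k):  0  0  1  1  2  0  3  1  2  0  0  1  1  2  0
So g(14) = 0.
Grundy values for pile B (subtraction set {5, 6}):
g(0) = mex{} = 0
g(1) = mex{} = 0
g(2) = mex{} = 0
g(3) = mex{} = 0
g(4) = mex{} = 0
g(5) = mex{0} = 1
g(6) = mex{0} = 1
g(7) = mex{0} = 1
g(8) = mex{0} = 1
g(9) = mex{0} = 1
g(10) = mex{0,1} = 2
g(11) = mex{1} = 0
g(12) = mex{1} = 0
So g(12) = 0.
By the Sprague-Grundy theorem, the Grundy value of a sum of independent games is the XOR of the component values.
Combined value = 0 ⊕ 0 = 0.

0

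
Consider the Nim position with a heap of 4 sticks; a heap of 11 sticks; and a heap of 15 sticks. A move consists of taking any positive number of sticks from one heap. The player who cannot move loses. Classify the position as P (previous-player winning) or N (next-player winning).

In binary:
  0100  (4)
  1011  (11)
  1111  (15)
  ----
  0000  (0)
The nim-sum is 0, so this is a P-position: the player to move is in a losing position under optimal play.

P-position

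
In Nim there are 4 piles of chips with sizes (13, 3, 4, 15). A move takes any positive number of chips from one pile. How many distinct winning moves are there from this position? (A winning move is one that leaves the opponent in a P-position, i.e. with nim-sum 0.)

3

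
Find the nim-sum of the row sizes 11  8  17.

Nim-sum: 11 ^ 8 ^ 17 = 18.

18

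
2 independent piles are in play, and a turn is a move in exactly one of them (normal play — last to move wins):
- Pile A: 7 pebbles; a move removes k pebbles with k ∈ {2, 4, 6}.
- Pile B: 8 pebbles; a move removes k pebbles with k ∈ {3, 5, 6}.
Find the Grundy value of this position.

1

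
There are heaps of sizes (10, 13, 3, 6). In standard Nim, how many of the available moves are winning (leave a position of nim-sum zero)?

Nim-sum: 10 ⊕ 13 ⊕ 3 ⊕ 6 = 2.
The overall nim-sum is X = 2. A heap of size p has a winning move iff p XOR X < p (reduce it to p XOR X).
  10: 10 XOR 2 = 8 < 10 — winning move (to 8).
  13: 13 XOR 2 = 15 ≥ 13 — no move.
  3: 3 XOR 2 = 1 < 3 — winning move (to 1).
  6: 6 XOR 2 = 4 < 6 — winning move (to 4).
That gives 3 winning moves.

3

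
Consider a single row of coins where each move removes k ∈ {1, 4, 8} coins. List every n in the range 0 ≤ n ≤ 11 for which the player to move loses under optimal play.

Compute g(0), g(1), … for moves {1, 4, 8}:
k:     0  1  2  3  4  5  6  7  8  9 10 11
g(k):  0  1  0  1  2  0  1  0  1  2  3  2
The P-positions (g = 0) in 0..11 are 0, 2, 5, 7.

0, 2, 5, 7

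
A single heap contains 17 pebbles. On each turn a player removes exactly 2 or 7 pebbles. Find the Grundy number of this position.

2

Grundy values for subtraction set {2, 7}:
k:     0  1  2  3  4  5  6  7  8  9 10 11 12 13 14 15 16 17
g(k):  0  0  1  1  0  0  1  1  2  0  0  1  1  0  0  1  1  2
So g(17) = 2.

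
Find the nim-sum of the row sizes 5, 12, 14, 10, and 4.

9

Write each in binary and XOR column by column:
  0101  (5)
  1100  (12)
  1110  (14)
  1010  (10)
  0100  (4)
  ----
  1001  (9)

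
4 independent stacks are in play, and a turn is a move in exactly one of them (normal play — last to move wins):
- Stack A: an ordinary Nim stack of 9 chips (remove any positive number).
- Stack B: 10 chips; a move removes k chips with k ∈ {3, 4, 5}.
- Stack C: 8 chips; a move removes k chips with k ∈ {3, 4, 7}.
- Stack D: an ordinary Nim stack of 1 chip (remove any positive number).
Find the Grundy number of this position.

10

Stack A is a plain Nim stack of size 9, so its Grundy value is 9.
Grundy values for stack B (subtraction set {3, 4, 5}):
k:     0  1  2  3  4  5  6  7  8  9 10
g(k):  0  0  0  1  1  1  2  2  0  0  0
So g(10) = 0.
Grundy values for stack C (subtraction set {3, 4, 7}):
k:     0  1  2  3  4  5  6  7  8
g(k):  0  0  0  1  1  1  2  2  2
So g(8) = 2.
Stack D is a plain Nim stack of size 1, so its Grundy value is 1.
By the Sprague-Grundy theorem, the Grundy value of a sum of independent games is the XOR of the component values.
Combined value = 9 XOR 0 XOR 2 XOR 1 = 10.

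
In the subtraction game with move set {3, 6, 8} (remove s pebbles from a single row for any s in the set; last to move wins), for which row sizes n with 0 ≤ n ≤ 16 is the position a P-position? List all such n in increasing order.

0, 1, 2, 11, 12, 13

Compute g(0), g(1), … for moves {3, 6, 8}:
k:     0  1  2  3  4  5  6  7  8  9 10 11 12 13 14 15 16
g(k):  0  0  0  1  1  1  2  2  2  3  3  0  0  0  1  1  1
The P-positions (g = 0) in 0..16 are 0, 1, 2, 11, 12, 13.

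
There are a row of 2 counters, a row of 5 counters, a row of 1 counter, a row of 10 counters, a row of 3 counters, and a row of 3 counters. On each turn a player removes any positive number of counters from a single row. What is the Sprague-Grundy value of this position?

12

Nim-sum: 2 ^ 5 ^ 1 ^ 10 ^ 3 ^ 3 = 12.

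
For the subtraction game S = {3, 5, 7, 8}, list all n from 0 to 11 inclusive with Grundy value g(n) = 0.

0, 1, 2, 11

Build the Grundy sequence with g(k) = mex{g(k−s) : s ∈ {3, 5, 7, 8}, s ≤ k}:
k:     0  1  2  3  4  5  6  7  8  9 10 11
g(k):  0  0  0  1  1  1  2  2  2  3  3  0
The P-positions (g = 0) in 0..11 are 0, 1, 2, 11.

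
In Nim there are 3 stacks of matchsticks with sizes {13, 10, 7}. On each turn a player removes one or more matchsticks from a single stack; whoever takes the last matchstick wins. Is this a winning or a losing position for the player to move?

Losing position

Compute the nim-sum pairwise:
13 ⊕ 10 = 7
7 ⊕ 7 = 0
The nim-sum is 0, so this is a P-position: the player to move is in a losing position under optimal play.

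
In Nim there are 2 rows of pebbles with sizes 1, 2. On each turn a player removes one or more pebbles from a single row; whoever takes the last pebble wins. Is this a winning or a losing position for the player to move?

Bitwise XOR of the heap sizes:
  01  (1)
  10  (2)
  --
  11  (3)
The nim-sum is 3 ≠ 0, so this is an N-position: the player to move can win.

Winning position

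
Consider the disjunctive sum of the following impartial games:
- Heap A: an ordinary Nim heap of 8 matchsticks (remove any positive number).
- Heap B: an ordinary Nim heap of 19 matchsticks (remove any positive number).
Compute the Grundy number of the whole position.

Heap A is a plain Nim heap of size 8, so its Grundy value is 8.
Heap B is a plain Nim heap of size 19, so its Grundy value is 19.
By the Sprague-Grundy theorem, the Grundy value of a sum of independent games is the XOR of the component values.
Combined value = 8 ⊕ 19 = 27.

27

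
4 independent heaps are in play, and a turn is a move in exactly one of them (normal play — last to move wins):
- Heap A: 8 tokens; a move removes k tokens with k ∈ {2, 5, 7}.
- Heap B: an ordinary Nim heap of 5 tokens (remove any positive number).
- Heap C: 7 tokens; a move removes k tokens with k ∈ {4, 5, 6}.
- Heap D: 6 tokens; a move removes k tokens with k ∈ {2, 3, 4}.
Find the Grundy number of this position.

6

For heap A, compute g(0), g(1), … with moves {2, 5, 7}:
g(0) = mex{} = 0
g(1) = mex{} = 0
g(2) = mex{0} = 1
g(3) = mex{0} = 1
g(4) = mex{1} = 0
g(5) = mex{0,1} = 2
g(6) = mex{0} = 1
g(7) = mex{0,1,2} = 3
g(8) = mex{0,1} = 2
So g(8) = 2.
Heap B is a plain Nim heap of size 5, so its Grundy value is 5.
Build the Grundy sequence for heap C with g(k) = mex{g(k−s) : s ∈ {4, 5, 6}, s ≤ k}:
g(0) = mex{} = 0
g(1) = mex{} = 0
g(2) = mex{} = 0
g(3) = mex{} = 0
g(4) = mex{0} = 1
g(5) = mex{0} = 1
g(6) = mex{0} = 1
g(7) = mex{0} = 1
So g(7) = 1.
Build the Grundy sequence for heap D with g(k) = mex{g(k−s) : s ∈ {2, 3, 4}, s ≤ k}:
k:     0  1  2  3  4  5  6
g(k):  0  0  1  1  2  2  0
So g(6) = 0.
The value of a disjunctive sum is the nim-sum of the parts.
Combined value = 2 ⊕ 5 ⊕ 1 ⊕ 0 = 6.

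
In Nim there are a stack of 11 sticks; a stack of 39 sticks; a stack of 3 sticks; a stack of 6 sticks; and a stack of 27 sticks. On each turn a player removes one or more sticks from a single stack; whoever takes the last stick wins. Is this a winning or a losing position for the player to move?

Winning position

Bitwise XOR of the heap sizes:
  001011  (11)
  100111  (39)
  000011  (3)
  000110  (6)
  011011  (27)
  ------
  110010  (50)
The nim-sum is 50 ≠ 0, so this is an N-position: the player to move can win.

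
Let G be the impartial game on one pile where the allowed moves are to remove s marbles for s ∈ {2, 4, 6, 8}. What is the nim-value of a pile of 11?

Build the Grundy sequence with g(k) = mex{g(k−s) : s ∈ {2, 4, 6, 8}, s ≤ k}:
g(0) = mex{} = 0
g(1) = mex{} = 0
g(2) = mex{0} = 1
g(3) = mex{0} = 1
g(4) = mex{0,1} = 2
g(5) = mex{0,1} = 2
g(6) = mex{0,1,2} = 3
g(7) = mex{0,1,2} = 3
g(8) = mex{0,1,2,3} = 4
g(9) = mex{0,1,2,3} = 4
g(10) = mex{1,2,3,4} = 0
g(11) = mex{1,2,3,4} = 0
So g(11) = 0.

0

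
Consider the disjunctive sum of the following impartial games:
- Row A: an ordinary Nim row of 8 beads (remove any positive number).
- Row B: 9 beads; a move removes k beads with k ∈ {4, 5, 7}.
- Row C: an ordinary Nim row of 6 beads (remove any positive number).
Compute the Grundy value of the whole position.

Row A is a plain Nim row of size 8, so its Grundy value is 8.
Grundy values for row B (subtraction set {4, 5, 7}):
k:     0  1  2  3  4  5  6  7  8  9
g(k):  0  0  0  0  1  1  1  1  2  2
So g(9) = 2.
Row C is a plain Nim row of size 6, so its Grundy value is 6.
The value of a disjunctive sum is the nim-sum of the parts.
Combined value = 8 XOR 2 XOR 6 = 12.

12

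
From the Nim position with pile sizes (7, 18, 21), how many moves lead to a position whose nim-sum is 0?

0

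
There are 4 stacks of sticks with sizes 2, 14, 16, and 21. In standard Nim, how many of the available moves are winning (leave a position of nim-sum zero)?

1

Nim-sum: 2 ^ 14 ^ 16 ^ 21 = 9.
The overall nim-sum is X = 9. A stack of size p has a winning move iff p XOR X < p (reduce it to p XOR X).
  2: 2 XOR 9 = 11 ≥ 2 — no move.
  14: 14 XOR 9 = 7 < 14 — winning move (to 7).
  16: 16 XOR 9 = 25 ≥ 16 — no move.
  21: 21 XOR 9 = 28 ≥ 21 — no move.
That gives 1 winning move.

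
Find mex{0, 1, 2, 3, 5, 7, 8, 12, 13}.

The values 0, 1, 2, 3 are all present; 4 is the first non-negative integer missing from the set.

4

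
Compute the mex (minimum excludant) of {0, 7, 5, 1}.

The values 0, 1 are all present; 2 is the first non-negative integer missing from the set.

2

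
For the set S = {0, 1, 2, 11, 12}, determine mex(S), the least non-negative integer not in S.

3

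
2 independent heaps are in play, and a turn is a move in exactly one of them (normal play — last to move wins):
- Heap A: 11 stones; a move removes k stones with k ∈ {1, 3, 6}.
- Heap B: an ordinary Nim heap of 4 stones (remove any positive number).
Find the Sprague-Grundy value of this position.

4

For heap A, compute g(0), g(1), … with moves {1, 3, 6}:
k:     0  1  2  3  4  5  6  7  8  9 10 11
g(k):  0  1  0  1  0  1  2  3  2  0  1  0
So g(11) = 0.
Heap B is a plain Nim heap of size 4, so its Grundy value is 4.
The value of a disjunctive sum is the nim-sum of the parts.
Combined value = 0 ⊕ 4 = 4.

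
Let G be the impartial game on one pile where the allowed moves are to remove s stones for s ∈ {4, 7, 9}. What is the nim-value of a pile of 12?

3

Compute g(0), g(1), … for moves {4, 7, 9}:
k:     0  1  2  3  4  5  6  7  8  9 10 11 12
g(k):  0  0  0  0  1  1  1  1  2  2  2  2  3
So g(12) = 3.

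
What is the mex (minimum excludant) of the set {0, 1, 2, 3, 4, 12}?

The values 0, 1, 2, 3, 4 are all present; 5 is the first non-negative integer missing from the set.

5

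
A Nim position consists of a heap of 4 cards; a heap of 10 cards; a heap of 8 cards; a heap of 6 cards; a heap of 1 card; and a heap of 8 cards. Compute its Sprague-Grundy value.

9

Nim-sum: 4 ^ 10 ^ 8 ^ 6 ^ 1 ^ 8 = 9.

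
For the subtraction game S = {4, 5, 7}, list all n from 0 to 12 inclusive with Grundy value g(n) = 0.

Grundy values for subtraction set {4, 5, 7}:
k:     0  1  2  3  4  5  6  7  8  9 10 11 12
g(k):  0  0  0  0  1  1  1  1  2  2  2  0  0
The P-positions (g = 0) in 0..12 are 0, 1, 2, 3, 11, 12.

0, 1, 2, 3, 11, 12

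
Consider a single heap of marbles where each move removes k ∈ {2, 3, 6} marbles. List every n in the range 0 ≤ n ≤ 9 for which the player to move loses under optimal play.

Compute g(0), g(1), … for moves {2, 3, 6}:
k:     0  1  2  3  4  5  6  7  8  9
g(k):  0  0  1  1  2  0  3  1  2  0
The P-positions (g = 0) in 0..9 are 0, 1, 5, 9.

0, 1, 5, 9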